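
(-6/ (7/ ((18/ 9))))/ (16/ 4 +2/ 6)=-36/ 91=-0.40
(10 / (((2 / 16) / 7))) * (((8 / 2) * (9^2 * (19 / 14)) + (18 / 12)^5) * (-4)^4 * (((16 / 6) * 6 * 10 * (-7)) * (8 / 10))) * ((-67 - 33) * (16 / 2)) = 45965574144000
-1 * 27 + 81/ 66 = -567/ 22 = -25.77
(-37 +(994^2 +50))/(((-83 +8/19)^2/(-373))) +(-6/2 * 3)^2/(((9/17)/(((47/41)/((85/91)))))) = -27179210643212/504661005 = -53856.37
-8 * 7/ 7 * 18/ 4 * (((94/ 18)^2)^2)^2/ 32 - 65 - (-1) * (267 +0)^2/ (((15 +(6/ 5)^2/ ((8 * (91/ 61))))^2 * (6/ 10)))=-12513741421786544660449/ 20123767690318728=-621838.89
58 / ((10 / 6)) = 174 / 5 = 34.80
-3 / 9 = -1 / 3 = -0.33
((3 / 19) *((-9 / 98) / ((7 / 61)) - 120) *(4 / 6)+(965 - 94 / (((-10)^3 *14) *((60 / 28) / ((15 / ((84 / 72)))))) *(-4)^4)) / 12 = 196038961 / 2443875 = 80.22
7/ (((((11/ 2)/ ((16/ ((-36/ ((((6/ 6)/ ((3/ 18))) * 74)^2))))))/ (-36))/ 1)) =44158464/ 11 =4014405.82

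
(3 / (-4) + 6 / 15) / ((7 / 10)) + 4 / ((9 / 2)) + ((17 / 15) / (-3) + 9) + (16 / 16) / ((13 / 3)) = 9.24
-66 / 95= -0.69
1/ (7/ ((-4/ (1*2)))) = -2/ 7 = -0.29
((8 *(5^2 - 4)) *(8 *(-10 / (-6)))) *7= 15680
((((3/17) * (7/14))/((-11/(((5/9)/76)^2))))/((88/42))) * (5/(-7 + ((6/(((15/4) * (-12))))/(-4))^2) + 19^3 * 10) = -37803842125/2694235693248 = -0.01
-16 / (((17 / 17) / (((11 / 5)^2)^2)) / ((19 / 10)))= -2225432 / 3125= -712.14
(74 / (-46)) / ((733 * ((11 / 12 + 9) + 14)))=-444 / 4838533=-0.00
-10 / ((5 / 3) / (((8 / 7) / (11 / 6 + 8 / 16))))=-144 / 49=-2.94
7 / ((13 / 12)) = 84 / 13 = 6.46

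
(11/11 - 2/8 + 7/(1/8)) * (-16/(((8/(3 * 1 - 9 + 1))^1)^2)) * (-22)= 62425/8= 7803.12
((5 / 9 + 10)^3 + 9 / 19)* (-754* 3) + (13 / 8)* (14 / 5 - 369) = -491617948211 / 184680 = -2661998.85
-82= -82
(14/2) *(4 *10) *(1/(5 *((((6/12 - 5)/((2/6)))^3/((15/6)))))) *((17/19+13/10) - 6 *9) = 367472/124659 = 2.95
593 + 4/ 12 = 1780/ 3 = 593.33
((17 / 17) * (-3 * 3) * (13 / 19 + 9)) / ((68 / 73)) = -30222 / 323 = -93.57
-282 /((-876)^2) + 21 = 2685769 /127896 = 21.00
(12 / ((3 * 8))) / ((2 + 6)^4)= 1 / 8192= 0.00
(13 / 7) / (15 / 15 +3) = 13 / 28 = 0.46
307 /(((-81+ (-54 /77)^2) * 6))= -1820203 /2863998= -0.64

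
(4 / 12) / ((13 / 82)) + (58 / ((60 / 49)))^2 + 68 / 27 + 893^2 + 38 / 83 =799697.68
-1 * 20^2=-400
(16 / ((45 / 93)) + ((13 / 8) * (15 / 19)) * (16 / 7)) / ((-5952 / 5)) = -35909 / 1187424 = -0.03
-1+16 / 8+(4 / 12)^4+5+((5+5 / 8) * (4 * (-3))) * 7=-466.49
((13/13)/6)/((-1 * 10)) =-1/60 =-0.02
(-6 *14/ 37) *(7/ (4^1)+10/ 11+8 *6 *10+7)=-452445/ 407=-1111.66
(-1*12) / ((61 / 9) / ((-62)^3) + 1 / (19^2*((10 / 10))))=-9291932064 / 2122931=-4376.94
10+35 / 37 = 405 / 37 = 10.95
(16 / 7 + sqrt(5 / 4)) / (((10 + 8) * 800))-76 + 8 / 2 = -453599 / 6300 + sqrt(5) / 28800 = -72.00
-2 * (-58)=116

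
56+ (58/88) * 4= 645/11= 58.64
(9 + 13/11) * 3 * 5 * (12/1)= 20160/11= 1832.73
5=5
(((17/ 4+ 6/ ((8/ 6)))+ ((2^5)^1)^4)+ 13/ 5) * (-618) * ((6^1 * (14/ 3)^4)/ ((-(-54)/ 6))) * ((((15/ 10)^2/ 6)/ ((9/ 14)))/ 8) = -36304631638387/ 2430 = -14940177628.97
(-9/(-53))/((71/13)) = 117/3763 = 0.03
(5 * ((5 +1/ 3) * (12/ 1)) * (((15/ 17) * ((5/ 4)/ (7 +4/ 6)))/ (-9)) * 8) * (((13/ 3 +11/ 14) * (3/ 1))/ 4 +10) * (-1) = 1550000/ 2737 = 566.31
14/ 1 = 14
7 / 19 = 0.37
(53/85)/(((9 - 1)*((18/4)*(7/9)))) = 53/2380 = 0.02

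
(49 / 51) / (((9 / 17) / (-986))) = -48314 / 27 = -1789.41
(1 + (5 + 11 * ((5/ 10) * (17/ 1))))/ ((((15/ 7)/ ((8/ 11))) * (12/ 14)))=19502/ 495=39.40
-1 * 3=-3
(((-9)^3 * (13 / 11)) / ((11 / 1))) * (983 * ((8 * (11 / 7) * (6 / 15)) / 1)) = -387153.91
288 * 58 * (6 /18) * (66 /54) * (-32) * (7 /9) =-4573184 /27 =-169377.19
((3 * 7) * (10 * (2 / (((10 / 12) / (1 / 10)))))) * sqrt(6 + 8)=252 * sqrt(14) / 5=188.58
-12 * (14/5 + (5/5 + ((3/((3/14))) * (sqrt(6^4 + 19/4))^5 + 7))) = -6253449279 * sqrt(43)/4 - 648/5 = -10251652432.57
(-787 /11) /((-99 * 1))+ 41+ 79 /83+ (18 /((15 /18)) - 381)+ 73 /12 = -561560291 /1807740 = -310.64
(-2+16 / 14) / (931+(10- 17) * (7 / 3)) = -0.00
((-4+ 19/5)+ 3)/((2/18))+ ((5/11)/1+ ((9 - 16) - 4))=806/55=14.65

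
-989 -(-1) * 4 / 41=-988.90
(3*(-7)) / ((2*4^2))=-21 / 32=-0.66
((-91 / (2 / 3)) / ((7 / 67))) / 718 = -2613 / 1436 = -1.82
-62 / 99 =-0.63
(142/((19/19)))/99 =142/99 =1.43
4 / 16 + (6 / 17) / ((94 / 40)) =1279 / 3196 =0.40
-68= -68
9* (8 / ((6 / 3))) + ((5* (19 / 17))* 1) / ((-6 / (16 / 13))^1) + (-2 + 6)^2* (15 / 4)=94.85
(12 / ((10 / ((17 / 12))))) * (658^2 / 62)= 1840097 / 155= 11871.59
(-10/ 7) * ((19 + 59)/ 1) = -780/ 7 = -111.43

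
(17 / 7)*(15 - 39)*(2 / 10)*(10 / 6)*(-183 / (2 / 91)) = 161772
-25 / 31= -0.81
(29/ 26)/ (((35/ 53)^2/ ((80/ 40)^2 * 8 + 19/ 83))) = 8716327/ 105742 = 82.43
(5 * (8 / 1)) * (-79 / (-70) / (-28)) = -79 / 49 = -1.61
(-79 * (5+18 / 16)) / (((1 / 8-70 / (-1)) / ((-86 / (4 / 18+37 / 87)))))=28962822 / 31603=916.46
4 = 4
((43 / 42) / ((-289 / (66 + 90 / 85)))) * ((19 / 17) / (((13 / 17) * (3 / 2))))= -310460 / 1341249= -0.23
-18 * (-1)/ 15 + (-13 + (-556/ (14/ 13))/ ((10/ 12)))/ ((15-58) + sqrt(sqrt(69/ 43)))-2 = 22139 * 43^(1/ 4) * 69^(3/ 4)/ 5145293090 + 951977 * sqrt(2967)/ 5145293090 + 40935011 * 43^(3/ 4) * 69^(1/ 4)/ 5145293090 + 71572600867/ 5145293090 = 14.31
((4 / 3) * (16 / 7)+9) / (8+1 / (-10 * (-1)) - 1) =2530 / 1491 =1.70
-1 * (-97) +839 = 936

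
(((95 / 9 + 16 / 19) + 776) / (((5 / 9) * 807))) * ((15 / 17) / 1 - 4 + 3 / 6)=-2396681 / 521322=-4.60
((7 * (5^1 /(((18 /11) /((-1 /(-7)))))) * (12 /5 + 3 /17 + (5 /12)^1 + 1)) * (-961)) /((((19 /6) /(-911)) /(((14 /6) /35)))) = 39223727213 /174420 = 224880.90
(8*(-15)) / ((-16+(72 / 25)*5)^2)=-375 / 8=-46.88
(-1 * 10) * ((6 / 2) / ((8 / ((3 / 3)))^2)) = -15 / 32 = -0.47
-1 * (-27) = 27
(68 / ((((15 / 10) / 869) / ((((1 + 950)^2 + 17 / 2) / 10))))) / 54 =26721683087 / 405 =65979464.41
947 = 947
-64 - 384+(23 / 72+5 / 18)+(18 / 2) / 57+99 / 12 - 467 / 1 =-1239401 / 1368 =-905.99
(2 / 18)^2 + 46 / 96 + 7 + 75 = 106909 / 1296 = 82.49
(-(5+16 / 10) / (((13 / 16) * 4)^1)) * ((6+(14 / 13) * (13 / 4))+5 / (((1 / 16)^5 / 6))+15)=-4152364194 / 65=-63882526.06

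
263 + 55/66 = 1583/6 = 263.83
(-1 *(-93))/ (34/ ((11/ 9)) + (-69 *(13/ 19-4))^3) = 2338919/ 301190562669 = 0.00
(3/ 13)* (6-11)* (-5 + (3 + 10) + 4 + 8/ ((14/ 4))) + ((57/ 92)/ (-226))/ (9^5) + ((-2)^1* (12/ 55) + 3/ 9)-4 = -42167237048479/ 2048290924680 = -20.59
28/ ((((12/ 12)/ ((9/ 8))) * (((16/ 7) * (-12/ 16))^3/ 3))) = -2401/ 128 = -18.76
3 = 3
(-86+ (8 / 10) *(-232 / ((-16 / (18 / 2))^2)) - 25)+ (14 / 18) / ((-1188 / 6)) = -6049139 / 35640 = -169.73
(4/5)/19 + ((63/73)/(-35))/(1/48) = -7916/6935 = -1.14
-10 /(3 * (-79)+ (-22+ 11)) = 5 /124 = 0.04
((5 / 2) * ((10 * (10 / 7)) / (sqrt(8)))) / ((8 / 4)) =125 * sqrt(2) / 28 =6.31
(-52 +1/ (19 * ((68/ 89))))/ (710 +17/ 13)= -0.07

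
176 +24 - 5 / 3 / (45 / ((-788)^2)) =-615544 / 27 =-22797.93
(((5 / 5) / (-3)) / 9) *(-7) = 7 / 27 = 0.26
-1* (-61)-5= 56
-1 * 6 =-6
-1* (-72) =72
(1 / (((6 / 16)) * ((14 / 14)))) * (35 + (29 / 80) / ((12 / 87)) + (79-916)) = -255799 / 120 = -2131.66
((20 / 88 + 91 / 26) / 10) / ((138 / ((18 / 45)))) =41 / 37950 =0.00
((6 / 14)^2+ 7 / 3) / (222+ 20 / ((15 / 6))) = 37 / 3381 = 0.01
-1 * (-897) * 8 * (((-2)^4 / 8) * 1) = 14352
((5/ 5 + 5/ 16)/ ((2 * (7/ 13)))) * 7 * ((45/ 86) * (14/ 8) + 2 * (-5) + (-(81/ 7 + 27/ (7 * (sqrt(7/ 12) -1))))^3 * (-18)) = 3716536711407/ 67424000 -766869363 * sqrt(21)/ 49000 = -16597.25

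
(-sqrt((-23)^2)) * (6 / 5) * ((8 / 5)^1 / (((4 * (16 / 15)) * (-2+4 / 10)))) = 207 / 32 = 6.47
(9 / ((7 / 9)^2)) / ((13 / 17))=12393 / 637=19.46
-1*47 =-47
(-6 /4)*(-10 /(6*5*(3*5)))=1 /30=0.03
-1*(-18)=18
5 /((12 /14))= 35 /6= 5.83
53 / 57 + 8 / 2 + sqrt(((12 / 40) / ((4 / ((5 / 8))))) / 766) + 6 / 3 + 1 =sqrt(2298) / 6128 + 452 / 57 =7.94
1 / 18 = 0.06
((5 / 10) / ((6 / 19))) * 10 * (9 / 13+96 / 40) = 1273 / 26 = 48.96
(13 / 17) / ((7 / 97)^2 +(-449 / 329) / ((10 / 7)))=-57488990 / 71427387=-0.80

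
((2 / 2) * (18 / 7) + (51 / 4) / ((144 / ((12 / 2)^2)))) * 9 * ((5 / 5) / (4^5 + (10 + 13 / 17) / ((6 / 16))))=98685 / 2004352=0.05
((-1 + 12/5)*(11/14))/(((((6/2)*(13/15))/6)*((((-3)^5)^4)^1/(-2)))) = -22/15109399071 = -0.00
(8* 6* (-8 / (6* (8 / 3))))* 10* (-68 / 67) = 16320 / 67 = 243.58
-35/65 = -7/13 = -0.54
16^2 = 256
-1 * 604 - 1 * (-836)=232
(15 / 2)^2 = 56.25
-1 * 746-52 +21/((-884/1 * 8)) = -5643477/7072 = -798.00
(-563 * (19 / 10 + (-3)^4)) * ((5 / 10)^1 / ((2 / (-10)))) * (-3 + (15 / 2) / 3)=-466727 / 8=-58340.88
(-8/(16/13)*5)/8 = -65/16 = -4.06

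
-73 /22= -3.32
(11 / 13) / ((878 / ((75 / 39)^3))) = 171875 / 25076558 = 0.01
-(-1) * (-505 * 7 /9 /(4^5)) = -3535 /9216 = -0.38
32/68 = 8/17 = 0.47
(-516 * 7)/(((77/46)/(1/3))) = -7912/11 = -719.27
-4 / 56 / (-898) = 1 / 12572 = 0.00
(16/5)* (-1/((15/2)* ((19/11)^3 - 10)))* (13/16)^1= 34606/483825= 0.07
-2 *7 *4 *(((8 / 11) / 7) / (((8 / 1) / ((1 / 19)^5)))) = -8 / 27237089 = -0.00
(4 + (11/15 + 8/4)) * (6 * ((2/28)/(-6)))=-101/210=-0.48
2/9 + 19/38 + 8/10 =137/90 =1.52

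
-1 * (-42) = 42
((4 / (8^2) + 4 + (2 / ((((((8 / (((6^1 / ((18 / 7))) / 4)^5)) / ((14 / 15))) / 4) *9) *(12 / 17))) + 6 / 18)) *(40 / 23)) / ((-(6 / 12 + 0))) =-887997473 / 57946752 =-15.32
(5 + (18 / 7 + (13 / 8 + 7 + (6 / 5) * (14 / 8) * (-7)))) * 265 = 22207 / 56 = 396.55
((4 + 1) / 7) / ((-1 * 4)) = -5 / 28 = -0.18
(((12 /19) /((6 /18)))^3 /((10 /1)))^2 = 544195584 /1176147025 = 0.46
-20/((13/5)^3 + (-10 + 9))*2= -625/259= -2.41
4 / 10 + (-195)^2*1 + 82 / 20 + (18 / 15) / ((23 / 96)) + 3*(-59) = 8707227 / 230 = 37857.51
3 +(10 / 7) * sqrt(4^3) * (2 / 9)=349 / 63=5.54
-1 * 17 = -17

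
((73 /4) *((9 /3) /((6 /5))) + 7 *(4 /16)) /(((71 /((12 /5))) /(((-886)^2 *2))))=892540452 /355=2514198.46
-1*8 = -8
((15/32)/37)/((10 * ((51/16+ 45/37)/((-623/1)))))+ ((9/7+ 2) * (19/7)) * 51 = 77439085/170324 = 454.66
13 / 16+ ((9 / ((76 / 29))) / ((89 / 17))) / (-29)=21371 / 27056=0.79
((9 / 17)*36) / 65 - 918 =-917.71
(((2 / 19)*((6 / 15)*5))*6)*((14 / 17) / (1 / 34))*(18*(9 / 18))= 6048 / 19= 318.32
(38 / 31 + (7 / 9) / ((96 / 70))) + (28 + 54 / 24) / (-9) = -21001 / 13392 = -1.57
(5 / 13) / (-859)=-5 / 11167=-0.00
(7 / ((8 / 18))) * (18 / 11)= 567 / 22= 25.77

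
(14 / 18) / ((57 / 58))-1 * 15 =-7289 / 513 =-14.21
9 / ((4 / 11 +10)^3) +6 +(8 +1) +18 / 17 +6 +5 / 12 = 22.48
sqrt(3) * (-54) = -54 * sqrt(3) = -93.53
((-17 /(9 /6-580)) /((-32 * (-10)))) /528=17 /97743360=0.00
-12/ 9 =-4/ 3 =-1.33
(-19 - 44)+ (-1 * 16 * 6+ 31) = -128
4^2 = 16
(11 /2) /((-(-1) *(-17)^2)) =11 /578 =0.02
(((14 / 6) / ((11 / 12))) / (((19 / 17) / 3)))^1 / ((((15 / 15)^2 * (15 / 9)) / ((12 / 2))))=25704 / 1045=24.60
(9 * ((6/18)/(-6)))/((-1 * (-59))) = -1/118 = -0.01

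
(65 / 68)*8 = 130 / 17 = 7.65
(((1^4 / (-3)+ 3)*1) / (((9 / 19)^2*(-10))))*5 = -1444 / 243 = -5.94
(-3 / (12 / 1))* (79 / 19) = -79 / 76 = -1.04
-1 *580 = -580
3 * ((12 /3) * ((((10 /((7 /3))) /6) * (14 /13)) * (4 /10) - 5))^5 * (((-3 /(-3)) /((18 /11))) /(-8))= 533806.45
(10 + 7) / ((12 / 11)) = 187 / 12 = 15.58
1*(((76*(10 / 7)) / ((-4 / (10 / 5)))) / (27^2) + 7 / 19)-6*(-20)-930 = -78506669 / 96957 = -809.71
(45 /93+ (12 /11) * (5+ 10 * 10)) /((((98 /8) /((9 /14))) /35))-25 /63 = 31712575 /150381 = 210.88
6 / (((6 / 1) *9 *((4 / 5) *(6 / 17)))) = 85 / 216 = 0.39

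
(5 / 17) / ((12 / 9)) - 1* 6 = -5.78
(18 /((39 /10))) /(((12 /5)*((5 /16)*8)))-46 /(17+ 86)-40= -53128 /1339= -39.68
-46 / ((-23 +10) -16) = 46 / 29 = 1.59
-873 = -873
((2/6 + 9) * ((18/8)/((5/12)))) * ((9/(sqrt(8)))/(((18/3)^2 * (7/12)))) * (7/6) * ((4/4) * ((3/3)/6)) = 1.48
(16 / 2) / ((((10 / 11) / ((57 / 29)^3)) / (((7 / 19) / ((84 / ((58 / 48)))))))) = 11913 / 33640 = 0.35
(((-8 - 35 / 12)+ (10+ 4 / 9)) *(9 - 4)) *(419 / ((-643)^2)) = -35615 / 14884164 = -0.00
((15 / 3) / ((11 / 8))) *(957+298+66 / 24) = 50310 / 11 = 4573.64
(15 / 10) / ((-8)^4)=3 / 8192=0.00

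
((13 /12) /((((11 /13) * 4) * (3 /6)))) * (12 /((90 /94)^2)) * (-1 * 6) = -373321 /7425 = -50.28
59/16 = 3.69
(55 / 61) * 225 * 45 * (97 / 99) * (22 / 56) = 6001875 / 1708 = 3513.98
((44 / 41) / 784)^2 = 121 / 64577296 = 0.00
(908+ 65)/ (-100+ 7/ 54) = -52542/ 5393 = -9.74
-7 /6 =-1.17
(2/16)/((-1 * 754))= -1/6032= -0.00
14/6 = 7/3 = 2.33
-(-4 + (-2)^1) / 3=2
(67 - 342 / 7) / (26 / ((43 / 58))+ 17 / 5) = 27305 / 57897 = 0.47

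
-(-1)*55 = 55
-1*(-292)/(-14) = -146/7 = -20.86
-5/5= -1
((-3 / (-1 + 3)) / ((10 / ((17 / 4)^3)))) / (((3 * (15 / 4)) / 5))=-4913 / 960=-5.12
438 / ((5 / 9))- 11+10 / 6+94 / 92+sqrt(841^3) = 25169.09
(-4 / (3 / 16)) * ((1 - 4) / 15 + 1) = -256 / 15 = -17.07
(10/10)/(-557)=-1/557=-0.00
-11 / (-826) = 11 / 826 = 0.01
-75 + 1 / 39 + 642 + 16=22738 / 39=583.03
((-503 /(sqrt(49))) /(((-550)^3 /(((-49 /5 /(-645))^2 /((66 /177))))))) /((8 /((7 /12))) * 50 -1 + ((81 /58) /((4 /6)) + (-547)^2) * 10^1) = 2066379833 /23128277576802293671875000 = 0.00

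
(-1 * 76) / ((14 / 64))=-2432 / 7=-347.43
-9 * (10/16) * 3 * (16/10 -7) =729/8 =91.12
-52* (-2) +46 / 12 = 647 / 6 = 107.83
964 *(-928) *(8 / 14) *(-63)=32205312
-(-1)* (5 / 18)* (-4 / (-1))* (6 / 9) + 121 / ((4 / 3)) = 9881 / 108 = 91.49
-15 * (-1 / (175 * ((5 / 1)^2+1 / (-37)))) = 37 / 10780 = 0.00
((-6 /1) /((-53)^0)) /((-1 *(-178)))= -3 /89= -0.03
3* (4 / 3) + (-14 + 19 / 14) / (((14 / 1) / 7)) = -65 / 28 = -2.32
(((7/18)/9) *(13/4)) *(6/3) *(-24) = -182/27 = -6.74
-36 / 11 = -3.27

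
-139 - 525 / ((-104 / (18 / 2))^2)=-1545949 / 10816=-142.93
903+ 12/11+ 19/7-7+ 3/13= 900936/1001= 900.04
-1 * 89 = -89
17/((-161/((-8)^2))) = -1088/161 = -6.76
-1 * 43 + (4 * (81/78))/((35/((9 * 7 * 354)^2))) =3836922493/65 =59029576.82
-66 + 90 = 24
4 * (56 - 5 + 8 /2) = 220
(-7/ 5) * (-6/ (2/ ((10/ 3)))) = 14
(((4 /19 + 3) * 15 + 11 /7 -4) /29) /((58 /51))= 155091 /111853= 1.39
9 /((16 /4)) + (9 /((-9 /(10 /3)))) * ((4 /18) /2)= 203 /108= 1.88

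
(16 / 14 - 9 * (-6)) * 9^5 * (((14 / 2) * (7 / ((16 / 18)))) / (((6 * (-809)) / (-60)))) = 3589883955 / 1618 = 2218716.91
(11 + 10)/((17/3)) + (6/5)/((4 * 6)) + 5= 2977/340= 8.76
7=7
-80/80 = -1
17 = 17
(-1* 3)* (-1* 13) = 39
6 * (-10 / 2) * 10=-300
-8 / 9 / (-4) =0.22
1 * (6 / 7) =6 / 7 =0.86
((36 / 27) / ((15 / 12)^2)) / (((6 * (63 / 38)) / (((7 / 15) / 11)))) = 1216 / 334125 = 0.00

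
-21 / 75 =-7 / 25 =-0.28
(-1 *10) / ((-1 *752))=0.01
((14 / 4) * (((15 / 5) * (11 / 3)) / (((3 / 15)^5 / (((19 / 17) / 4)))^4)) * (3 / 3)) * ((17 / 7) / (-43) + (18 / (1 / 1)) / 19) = 36660447597503662109375 / 1838798336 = 19937176839768.29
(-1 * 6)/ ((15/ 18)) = -36/ 5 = -7.20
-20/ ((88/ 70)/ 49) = -8575/ 11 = -779.55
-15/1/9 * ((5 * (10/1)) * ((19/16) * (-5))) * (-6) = -11875/4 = -2968.75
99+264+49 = 412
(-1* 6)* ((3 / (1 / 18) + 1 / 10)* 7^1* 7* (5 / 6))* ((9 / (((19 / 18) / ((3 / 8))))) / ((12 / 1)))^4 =-1141125526989 / 17081434112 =-66.81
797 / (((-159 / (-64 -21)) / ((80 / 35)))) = 1083920 / 1113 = 973.87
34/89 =0.38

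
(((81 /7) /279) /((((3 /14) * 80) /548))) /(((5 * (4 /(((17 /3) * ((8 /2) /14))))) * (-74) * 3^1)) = -2329 /4817400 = -0.00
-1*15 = -15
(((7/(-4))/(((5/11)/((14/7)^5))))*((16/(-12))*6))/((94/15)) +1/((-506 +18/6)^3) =940731991537/5981385769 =157.28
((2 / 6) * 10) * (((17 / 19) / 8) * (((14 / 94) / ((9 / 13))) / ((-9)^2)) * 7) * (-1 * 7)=-379015 / 7811964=-0.05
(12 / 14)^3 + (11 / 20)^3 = 2184533 / 2744000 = 0.80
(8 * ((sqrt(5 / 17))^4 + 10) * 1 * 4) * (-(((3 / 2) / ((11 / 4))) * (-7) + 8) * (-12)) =4680960 / 289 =16197.09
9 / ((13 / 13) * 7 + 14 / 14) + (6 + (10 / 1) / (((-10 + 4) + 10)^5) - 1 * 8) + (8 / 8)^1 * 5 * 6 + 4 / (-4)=14405 / 512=28.13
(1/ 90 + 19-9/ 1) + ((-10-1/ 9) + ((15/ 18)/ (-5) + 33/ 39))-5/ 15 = 16/ 65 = 0.25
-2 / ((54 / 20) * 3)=-20 / 81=-0.25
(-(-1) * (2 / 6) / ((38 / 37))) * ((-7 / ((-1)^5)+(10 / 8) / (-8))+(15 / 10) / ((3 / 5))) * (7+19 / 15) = 342953 / 13680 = 25.07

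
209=209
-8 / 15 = -0.53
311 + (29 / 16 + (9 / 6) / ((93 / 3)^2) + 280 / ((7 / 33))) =25106149 / 15376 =1632.81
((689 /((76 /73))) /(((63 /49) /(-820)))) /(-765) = 14435239 /26163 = 551.74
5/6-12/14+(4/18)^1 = 25/126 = 0.20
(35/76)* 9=315/76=4.14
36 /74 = 0.49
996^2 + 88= 992104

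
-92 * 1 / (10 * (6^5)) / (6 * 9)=-23 / 1049760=-0.00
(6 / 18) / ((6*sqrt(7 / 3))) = sqrt(21) / 126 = 0.04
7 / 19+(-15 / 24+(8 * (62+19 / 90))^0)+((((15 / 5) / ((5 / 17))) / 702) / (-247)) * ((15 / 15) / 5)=4296757 / 5779800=0.74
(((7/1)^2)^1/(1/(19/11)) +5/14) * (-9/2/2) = -117801/616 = -191.24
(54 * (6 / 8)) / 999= 3 / 74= 0.04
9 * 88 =792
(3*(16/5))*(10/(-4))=-24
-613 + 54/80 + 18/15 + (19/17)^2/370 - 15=-267804741/427720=-626.12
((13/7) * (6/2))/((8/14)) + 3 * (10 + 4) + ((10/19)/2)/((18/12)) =11839/228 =51.93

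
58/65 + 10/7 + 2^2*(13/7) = 4436/455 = 9.75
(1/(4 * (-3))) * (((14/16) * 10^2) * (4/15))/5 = -7/18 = -0.39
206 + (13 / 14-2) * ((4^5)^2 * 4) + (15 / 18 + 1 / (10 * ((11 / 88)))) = -943674797 / 210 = -4493689.51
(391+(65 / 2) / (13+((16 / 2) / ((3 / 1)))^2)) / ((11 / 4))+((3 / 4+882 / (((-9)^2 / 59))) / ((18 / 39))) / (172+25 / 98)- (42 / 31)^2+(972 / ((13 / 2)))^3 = 25628589734824245898397 / 7663843541538756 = 3344090.94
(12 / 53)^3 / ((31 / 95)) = 164160 / 4615187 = 0.04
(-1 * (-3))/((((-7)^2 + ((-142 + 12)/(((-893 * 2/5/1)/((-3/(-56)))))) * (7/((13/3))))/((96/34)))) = 1028736/5954777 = 0.17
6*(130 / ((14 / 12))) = 4680 / 7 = 668.57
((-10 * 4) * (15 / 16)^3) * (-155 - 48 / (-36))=2593125 / 512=5064.70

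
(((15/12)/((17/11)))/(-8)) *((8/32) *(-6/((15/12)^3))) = 33/425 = 0.08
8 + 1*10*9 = 98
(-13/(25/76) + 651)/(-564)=-15287/14100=-1.08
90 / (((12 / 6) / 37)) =1665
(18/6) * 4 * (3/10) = 18/5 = 3.60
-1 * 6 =-6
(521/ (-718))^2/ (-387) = -271441/ 199507788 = -0.00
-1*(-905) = 905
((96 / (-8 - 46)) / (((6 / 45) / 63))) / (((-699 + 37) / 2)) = 840 / 331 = 2.54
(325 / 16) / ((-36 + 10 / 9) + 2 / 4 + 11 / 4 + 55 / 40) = -2925 / 4358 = -0.67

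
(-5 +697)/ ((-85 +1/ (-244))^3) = -10052534528/ 8922551729021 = -0.00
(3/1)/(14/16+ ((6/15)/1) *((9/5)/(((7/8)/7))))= 600/1327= 0.45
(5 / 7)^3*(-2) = -250 / 343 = -0.73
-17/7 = -2.43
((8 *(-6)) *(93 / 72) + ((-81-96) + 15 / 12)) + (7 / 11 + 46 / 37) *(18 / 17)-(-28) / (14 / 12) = -344745 / 1628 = -211.76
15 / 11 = 1.36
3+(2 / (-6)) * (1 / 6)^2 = 323 / 108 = 2.99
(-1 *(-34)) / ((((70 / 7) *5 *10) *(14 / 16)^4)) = 34816 / 300125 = 0.12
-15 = -15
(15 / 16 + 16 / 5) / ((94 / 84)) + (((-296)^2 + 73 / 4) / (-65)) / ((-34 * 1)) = 1801141 / 41548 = 43.35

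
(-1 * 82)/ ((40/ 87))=-3567/ 20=-178.35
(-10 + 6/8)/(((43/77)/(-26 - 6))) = 22792/43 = 530.05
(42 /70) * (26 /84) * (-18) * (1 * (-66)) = 7722 /35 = 220.63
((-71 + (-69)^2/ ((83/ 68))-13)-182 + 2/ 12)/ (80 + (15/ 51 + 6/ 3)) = 30771751/ 696702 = 44.17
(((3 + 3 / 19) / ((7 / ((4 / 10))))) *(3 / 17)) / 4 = 18 / 2261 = 0.01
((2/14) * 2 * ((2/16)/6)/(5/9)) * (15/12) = 3/224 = 0.01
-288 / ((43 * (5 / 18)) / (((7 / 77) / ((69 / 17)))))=-29376 / 54395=-0.54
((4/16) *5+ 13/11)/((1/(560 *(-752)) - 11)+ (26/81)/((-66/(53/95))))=-52010320320/235319716963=-0.22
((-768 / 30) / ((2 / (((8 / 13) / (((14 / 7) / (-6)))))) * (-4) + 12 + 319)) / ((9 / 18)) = -384 / 2515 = -0.15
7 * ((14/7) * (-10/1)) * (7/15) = -196/3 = -65.33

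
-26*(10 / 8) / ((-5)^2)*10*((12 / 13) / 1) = -12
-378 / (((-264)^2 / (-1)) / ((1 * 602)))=6321 / 1936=3.26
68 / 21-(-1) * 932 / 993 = 4.18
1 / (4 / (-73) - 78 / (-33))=803 / 1854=0.43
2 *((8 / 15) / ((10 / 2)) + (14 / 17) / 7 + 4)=10772 / 1275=8.45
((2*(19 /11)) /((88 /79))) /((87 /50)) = 37525 /21054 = 1.78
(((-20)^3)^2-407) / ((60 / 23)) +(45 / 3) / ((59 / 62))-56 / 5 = 86847463853 / 3540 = 24533181.88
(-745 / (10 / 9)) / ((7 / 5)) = -6705 / 14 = -478.93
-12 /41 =-0.29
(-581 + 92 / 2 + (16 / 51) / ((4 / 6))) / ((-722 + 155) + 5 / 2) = 18174 / 19193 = 0.95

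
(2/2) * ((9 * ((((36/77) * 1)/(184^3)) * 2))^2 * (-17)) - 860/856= -386470971331056379/384673431917637632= -1.00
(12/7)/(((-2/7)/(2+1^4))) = -18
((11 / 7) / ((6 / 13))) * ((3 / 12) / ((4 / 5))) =715 / 672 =1.06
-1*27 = -27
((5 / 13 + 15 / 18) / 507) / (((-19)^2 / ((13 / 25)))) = 1 / 288990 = 0.00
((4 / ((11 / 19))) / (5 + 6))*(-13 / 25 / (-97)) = 988 / 293425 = 0.00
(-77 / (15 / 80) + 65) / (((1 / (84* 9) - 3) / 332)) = 86759568 / 2267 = 38270.65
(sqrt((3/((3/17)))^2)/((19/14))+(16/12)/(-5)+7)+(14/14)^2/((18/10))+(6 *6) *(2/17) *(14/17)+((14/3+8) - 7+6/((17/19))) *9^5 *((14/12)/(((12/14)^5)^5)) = 9566458194962007125931490729/237937374748276162560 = 40205781.90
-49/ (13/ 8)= -392/ 13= -30.15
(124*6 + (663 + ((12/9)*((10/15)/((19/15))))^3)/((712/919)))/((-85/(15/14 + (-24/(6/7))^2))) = -463816403323915/31382065008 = -14779.66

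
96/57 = 32/19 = 1.68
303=303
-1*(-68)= 68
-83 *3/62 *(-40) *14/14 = 4980/31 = 160.65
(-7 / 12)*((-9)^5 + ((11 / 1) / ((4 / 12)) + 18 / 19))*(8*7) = 36628676 / 19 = 1927825.05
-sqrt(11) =-3.32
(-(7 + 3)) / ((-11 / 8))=80 / 11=7.27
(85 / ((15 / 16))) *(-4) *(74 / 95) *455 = -128536.70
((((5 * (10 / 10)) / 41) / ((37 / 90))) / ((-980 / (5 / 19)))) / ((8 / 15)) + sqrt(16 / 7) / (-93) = -4 * sqrt(7) / 651 - 3375 / 22597232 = -0.02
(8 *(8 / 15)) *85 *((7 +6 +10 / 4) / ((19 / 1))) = 16864 / 57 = 295.86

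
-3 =-3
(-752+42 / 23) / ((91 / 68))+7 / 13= -90165 / 161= -560.03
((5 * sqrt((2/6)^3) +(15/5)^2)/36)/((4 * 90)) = sqrt(3)/23328 +1/1440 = 0.00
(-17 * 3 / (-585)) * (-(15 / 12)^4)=-2125 / 9984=-0.21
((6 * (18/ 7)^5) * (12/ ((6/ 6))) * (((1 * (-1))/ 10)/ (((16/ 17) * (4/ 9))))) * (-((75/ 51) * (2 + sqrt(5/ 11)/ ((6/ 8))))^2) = 6377292000 * sqrt(55)/ 3142909 + 531441000/ 26411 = 35170.20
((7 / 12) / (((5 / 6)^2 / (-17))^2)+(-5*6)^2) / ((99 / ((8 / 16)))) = 43388 / 6875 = 6.31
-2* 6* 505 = -6060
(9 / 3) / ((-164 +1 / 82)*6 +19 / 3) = -369 / 120244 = -0.00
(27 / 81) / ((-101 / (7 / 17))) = -7 / 5151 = -0.00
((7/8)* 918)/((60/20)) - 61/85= 90791/340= 267.03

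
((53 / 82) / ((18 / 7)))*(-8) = -742 / 369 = -2.01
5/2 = 2.50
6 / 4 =3 / 2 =1.50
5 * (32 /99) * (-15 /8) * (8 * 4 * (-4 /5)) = 77.58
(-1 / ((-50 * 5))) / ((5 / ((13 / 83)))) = 0.00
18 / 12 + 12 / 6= 7 / 2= 3.50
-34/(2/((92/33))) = -1564/33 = -47.39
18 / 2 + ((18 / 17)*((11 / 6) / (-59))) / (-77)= 9.00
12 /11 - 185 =-2023 /11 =-183.91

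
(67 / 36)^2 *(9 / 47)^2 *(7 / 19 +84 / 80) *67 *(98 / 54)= 7943451593 / 362629440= 21.91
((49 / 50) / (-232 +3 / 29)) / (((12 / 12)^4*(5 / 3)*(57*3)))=-1421 / 95831250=-0.00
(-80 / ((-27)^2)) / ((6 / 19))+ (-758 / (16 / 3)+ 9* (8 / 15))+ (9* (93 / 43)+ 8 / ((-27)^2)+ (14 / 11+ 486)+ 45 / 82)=627068832077 / 1696499640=369.63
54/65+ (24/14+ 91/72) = 124781/32760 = 3.81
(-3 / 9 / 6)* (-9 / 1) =0.50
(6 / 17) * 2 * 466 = 5592 / 17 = 328.94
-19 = -19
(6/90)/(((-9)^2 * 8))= 1/9720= 0.00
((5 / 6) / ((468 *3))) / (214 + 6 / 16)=1 / 361179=0.00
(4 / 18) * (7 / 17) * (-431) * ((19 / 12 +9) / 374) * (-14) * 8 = 10728452 / 85833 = 124.99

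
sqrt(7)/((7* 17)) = sqrt(7)/119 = 0.02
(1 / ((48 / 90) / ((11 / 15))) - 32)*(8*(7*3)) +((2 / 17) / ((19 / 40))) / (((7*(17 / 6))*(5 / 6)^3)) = -5144.98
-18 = -18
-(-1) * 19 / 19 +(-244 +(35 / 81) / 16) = -314893 / 1296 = -242.97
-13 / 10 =-1.30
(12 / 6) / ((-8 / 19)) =-19 / 4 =-4.75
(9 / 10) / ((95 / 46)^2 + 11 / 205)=130134 / 624467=0.21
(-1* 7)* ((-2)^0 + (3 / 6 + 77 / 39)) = -1897 / 78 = -24.32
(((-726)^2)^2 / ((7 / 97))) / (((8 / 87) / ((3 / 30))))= 146526942337479 / 35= 4186484066785.11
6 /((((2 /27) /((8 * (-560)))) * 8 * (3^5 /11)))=-6160 /3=-2053.33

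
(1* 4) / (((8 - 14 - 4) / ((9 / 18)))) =-1 / 5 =-0.20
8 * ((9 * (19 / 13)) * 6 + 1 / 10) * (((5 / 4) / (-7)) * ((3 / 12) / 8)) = -10273 / 2912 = -3.53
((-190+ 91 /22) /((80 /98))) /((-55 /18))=1803249 /24200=74.51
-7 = -7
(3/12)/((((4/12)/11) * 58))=33/232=0.14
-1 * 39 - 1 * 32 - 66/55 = -361/5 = -72.20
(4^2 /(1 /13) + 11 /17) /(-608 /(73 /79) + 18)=-258931 /794206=-0.33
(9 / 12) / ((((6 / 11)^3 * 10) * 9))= 1331 / 25920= 0.05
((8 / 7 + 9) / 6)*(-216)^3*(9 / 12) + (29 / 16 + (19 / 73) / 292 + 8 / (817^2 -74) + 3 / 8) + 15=-727097509249553383 / 56906472560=-12777061.67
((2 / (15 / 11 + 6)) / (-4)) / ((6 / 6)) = -11 / 162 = -0.07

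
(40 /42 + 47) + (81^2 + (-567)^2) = 6890057 /21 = 328097.95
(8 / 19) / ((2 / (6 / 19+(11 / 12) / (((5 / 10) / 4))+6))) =3112 / 1083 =2.87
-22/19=-1.16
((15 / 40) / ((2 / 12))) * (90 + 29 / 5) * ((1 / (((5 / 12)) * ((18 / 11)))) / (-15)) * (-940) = 495286 / 25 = 19811.44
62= 62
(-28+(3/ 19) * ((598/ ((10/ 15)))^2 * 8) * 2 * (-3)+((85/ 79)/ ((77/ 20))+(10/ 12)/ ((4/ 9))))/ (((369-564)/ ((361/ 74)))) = 35709960395801/ 234073840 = 152558.53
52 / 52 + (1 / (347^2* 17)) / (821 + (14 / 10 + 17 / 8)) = 67510556933 / 67510556893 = 1.00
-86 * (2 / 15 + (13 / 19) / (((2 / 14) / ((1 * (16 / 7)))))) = -952.94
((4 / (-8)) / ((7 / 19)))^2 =361 / 196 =1.84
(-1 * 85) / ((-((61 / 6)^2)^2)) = 110160 / 13845841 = 0.01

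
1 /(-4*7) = -1 /28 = -0.04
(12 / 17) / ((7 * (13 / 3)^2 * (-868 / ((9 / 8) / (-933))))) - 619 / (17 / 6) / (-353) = 139536503985 / 225460029704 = 0.62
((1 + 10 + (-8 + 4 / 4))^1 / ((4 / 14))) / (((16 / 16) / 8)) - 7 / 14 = 223 / 2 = 111.50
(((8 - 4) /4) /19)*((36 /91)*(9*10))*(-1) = -1.87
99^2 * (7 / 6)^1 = 11434.50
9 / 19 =0.47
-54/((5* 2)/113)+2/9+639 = 29.02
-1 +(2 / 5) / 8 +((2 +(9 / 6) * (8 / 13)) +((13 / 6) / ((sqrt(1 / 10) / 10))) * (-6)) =513 / 260 - 130 * sqrt(10) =-409.12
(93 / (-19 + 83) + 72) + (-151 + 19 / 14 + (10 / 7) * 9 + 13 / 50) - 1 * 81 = -1613613 / 11200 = -144.07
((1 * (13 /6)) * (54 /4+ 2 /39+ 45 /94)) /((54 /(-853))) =-21936601 /45684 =-480.18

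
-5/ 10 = -1/ 2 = -0.50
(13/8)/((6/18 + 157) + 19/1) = 39/4232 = 0.01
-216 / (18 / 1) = -12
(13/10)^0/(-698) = -1/698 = -0.00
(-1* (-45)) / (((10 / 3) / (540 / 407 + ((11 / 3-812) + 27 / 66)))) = -17727399 / 1628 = -10889.07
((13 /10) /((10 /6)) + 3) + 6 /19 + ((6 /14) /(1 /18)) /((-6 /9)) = -49713 /6650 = -7.48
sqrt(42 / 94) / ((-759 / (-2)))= 2 *sqrt(987) / 35673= 0.00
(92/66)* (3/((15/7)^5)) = 773122/8353125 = 0.09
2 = 2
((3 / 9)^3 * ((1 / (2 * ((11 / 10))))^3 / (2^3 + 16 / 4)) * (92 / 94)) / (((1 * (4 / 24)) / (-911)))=-2619125 / 1689039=-1.55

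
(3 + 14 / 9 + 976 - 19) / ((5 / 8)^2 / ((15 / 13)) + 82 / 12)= 134.07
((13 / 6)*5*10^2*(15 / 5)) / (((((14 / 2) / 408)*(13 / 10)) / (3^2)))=1311428.57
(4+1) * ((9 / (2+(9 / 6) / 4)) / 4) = 90 / 19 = 4.74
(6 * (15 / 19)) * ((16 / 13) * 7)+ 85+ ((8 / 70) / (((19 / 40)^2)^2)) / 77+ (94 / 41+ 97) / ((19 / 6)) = 157.19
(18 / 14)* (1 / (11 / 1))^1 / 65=9 / 5005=0.00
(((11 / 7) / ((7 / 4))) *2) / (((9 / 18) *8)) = 22 / 49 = 0.45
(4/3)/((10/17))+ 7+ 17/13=2062/195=10.57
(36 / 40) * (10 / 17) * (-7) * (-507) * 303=9678123 / 17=569301.35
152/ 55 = 2.76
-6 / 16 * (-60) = 45 / 2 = 22.50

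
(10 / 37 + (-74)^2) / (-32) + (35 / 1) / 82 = -4143391 / 24272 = -170.71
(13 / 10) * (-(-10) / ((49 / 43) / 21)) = 1677 / 7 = 239.57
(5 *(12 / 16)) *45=675 / 4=168.75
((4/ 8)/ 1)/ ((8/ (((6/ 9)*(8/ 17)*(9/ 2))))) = 0.09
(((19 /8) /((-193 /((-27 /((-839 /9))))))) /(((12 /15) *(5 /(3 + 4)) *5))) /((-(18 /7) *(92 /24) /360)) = 678699 /14897284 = 0.05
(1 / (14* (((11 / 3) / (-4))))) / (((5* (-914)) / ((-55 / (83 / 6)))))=-18 / 265517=-0.00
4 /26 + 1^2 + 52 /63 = 1621 /819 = 1.98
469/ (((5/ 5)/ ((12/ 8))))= 1407/ 2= 703.50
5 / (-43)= -0.12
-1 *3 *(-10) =30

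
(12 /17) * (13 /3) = 52 /17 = 3.06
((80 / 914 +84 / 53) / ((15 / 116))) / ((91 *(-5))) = -361456 / 12716025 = -0.03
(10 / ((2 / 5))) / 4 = 25 / 4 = 6.25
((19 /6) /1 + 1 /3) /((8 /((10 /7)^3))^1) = 125 /98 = 1.28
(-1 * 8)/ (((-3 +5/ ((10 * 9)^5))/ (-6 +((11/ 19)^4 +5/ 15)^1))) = -6838768595520000/ 461719483609679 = -14.81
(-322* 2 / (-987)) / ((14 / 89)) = 4094 / 987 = 4.15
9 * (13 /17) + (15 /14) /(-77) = 125871 /18326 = 6.87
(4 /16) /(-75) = -1 /300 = -0.00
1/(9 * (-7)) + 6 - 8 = -2.02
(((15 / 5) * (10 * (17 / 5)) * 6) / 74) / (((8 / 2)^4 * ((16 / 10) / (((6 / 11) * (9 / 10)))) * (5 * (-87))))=-1377 / 60431360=-0.00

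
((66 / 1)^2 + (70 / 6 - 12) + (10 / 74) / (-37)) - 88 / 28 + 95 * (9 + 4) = 160635617 / 28749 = 5587.52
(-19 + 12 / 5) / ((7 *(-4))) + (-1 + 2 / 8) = -11 / 70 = -0.16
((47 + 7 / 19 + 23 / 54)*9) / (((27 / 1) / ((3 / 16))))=2.99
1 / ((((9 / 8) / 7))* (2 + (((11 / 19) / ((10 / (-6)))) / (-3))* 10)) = 266 / 135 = 1.97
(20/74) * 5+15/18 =485/222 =2.18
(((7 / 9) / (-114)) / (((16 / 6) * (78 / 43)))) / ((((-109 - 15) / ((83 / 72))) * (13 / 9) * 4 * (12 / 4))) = 24983 / 33025314816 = 0.00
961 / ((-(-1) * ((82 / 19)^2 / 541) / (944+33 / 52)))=9219238584581 / 349648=26367199.54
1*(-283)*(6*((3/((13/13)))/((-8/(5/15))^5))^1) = 283/442368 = 0.00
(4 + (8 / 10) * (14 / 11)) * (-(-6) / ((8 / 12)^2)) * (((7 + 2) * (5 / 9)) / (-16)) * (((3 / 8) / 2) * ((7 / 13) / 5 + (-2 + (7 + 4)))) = -206793 / 5720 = -36.15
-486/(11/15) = -7290/11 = -662.73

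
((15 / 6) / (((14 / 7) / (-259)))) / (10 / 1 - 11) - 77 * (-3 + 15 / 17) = 33103 / 68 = 486.81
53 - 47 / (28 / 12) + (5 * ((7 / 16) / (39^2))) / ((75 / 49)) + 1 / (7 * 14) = 587913727 / 17886960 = 32.87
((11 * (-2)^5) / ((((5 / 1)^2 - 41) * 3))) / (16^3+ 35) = 22 / 12393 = 0.00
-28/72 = -7/18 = -0.39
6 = 6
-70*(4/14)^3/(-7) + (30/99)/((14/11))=485/1029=0.47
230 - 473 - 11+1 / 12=-3047 / 12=-253.92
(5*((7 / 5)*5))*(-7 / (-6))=245 / 6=40.83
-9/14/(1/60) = -270/7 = -38.57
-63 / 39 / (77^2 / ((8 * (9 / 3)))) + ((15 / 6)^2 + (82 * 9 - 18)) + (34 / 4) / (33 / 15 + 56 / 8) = 184157319 / 253253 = 727.17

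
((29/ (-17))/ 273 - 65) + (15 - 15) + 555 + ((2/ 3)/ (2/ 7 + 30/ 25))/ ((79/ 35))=27649801/ 56406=490.19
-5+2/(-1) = -7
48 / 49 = 0.98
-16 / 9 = -1.78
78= 78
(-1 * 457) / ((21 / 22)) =-10054 / 21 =-478.76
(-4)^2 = 16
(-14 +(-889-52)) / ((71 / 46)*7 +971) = -43930 / 45163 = -0.97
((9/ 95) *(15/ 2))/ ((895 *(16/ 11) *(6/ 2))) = 0.00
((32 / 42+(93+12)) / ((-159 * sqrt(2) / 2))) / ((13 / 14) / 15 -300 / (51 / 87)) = 377570 * sqrt(2) / 290457861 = 0.00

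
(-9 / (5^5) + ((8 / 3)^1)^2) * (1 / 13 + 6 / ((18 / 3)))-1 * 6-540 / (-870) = 24129614 / 10603125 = 2.28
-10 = -10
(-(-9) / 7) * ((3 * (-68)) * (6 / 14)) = -5508 / 49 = -112.41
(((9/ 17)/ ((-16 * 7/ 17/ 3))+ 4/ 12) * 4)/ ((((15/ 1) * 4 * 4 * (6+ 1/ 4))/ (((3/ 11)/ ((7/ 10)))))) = 31/ 323400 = 0.00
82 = 82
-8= -8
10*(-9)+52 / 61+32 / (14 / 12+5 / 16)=-292402 / 4331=-67.51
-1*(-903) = 903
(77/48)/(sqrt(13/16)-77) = -5929/284553-77*sqrt(13)/1138212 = -0.02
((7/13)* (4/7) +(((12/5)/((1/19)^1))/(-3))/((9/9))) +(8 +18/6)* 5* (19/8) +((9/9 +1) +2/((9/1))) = 552029/4680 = 117.95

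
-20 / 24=-5 / 6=-0.83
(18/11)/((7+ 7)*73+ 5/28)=504/314831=0.00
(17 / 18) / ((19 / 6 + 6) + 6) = 17 / 273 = 0.06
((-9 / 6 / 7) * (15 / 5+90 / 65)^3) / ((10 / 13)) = -555579 / 23660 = -23.48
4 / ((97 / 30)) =120 / 97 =1.24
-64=-64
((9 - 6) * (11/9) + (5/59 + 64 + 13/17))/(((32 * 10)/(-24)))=-5.14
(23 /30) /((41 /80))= 184 /123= 1.50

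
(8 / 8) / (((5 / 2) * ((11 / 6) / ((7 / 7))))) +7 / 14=0.72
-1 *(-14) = 14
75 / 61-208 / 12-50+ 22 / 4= -22181 / 366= -60.60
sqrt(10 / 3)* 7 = 7* sqrt(30) / 3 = 12.78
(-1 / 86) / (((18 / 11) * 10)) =-11 / 15480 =-0.00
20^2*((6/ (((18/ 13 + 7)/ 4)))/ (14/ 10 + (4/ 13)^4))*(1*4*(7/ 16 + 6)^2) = 984761859250/ 7310521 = 134704.74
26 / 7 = 3.71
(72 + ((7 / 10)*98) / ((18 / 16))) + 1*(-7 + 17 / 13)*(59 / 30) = 121.78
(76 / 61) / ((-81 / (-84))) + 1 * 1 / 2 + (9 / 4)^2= 180631 / 26352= 6.85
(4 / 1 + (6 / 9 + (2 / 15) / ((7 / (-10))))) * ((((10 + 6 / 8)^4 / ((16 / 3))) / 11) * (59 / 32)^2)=559339775207 / 161480704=3463.82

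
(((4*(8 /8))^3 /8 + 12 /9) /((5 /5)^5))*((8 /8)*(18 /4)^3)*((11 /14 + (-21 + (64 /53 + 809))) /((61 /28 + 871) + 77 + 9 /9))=997083675 /1411549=706.38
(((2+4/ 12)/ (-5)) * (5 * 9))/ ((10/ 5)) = -21/ 2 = -10.50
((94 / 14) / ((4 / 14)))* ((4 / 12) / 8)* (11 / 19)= 517 / 912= 0.57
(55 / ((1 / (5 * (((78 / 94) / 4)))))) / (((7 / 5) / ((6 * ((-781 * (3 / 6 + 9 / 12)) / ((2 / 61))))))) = -38321229375 / 5264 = -7279868.80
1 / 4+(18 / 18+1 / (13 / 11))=109 / 52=2.10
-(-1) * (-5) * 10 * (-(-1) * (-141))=7050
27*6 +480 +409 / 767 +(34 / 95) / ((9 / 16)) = 421780913 / 655785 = 643.17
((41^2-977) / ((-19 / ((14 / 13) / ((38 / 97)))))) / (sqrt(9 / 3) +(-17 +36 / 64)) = 122372096 * sqrt(3) / 321005893 +2011491328 / 321005893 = 6.93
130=130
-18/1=-18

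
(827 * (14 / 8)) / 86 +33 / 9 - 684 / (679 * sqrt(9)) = 14126233 / 700728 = 20.16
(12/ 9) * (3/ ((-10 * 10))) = -1/ 25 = -0.04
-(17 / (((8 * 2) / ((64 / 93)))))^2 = -4624 / 8649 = -0.53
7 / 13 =0.54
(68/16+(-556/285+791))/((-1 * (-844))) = 904361/962160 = 0.94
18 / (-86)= -9 / 43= -0.21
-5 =-5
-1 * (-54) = 54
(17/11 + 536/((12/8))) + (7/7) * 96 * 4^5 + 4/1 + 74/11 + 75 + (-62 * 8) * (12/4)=3209600/33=97260.61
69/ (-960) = -23/ 320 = -0.07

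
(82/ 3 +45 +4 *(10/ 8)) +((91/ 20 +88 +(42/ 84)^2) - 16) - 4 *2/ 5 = 2288/ 15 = 152.53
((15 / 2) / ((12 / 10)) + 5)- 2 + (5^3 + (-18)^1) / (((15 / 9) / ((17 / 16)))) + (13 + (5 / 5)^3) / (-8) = 6057 / 80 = 75.71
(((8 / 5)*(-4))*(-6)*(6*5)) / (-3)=-384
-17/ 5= -3.40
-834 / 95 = -8.78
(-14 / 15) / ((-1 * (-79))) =-14 / 1185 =-0.01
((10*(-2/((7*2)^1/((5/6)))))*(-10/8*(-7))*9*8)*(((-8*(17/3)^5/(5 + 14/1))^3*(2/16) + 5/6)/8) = 45798768803653062456125/262451074968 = 174504024451.94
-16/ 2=-8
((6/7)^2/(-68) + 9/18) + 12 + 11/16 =175619/13328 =13.18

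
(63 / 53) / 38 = 63 / 2014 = 0.03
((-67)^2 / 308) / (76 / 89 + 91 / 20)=1997605 / 740663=2.70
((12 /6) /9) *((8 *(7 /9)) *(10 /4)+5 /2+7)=451 /81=5.57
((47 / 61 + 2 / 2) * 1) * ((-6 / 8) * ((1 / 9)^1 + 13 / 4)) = -1089 / 244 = -4.46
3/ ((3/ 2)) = 2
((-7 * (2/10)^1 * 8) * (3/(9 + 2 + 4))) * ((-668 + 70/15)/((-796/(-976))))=27328/15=1821.87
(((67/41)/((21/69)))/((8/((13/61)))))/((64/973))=2784587/1280512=2.17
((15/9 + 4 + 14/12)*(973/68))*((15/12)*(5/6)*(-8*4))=-997325/306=-3259.23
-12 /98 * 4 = -24 /49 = -0.49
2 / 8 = 0.25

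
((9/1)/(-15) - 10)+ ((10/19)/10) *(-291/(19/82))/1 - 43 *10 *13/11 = -11612823/19855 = -584.88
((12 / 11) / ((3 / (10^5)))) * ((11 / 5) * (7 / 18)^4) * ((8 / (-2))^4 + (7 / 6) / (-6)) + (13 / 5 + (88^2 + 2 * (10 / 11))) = 1545282617737 / 3247695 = 475809.03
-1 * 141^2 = -19881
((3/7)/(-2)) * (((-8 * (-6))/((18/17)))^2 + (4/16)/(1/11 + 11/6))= -440.41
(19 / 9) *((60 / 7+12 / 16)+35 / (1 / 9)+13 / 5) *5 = 869611 / 252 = 3450.84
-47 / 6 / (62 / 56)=-7.08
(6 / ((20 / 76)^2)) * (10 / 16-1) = -3249 / 100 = -32.49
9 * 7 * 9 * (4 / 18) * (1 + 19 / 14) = 297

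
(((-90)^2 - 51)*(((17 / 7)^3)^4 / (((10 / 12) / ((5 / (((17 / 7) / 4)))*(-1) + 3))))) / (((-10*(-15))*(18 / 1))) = -8183683303610761171 / 10380965400750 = -788335.48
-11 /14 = -0.79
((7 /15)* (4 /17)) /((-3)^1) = -28 /765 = -0.04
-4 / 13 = -0.31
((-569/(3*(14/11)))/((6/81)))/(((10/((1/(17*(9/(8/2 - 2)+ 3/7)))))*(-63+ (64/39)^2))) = 28559817/717305140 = 0.04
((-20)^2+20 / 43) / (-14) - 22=-2176 / 43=-50.60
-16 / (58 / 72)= -576 / 29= -19.86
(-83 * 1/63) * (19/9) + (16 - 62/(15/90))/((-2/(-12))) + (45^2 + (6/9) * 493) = 121840/567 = 214.89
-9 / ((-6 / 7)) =21 / 2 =10.50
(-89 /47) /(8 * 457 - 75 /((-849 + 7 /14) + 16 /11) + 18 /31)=-0.00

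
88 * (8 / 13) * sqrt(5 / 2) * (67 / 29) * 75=1768800 * sqrt(10) / 377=14836.70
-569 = -569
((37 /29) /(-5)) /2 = -37 /290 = -0.13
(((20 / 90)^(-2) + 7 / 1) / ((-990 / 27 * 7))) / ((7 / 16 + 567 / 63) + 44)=-218 / 109725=-0.00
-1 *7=-7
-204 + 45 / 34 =-6891 / 34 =-202.68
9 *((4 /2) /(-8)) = -9 /4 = -2.25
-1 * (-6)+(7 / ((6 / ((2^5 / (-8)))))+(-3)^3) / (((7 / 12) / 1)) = -338 / 7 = -48.29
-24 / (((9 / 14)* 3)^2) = -1568 / 243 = -6.45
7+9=16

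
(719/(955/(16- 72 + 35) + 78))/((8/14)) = 105693/2732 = 38.69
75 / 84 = 25 / 28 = 0.89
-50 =-50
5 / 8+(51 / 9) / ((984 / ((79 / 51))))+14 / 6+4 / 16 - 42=-38.78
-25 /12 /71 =-25 /852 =-0.03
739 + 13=752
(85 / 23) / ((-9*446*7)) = -85 / 646254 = -0.00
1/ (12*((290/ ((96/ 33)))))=4/ 4785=0.00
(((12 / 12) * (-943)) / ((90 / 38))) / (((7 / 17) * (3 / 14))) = -609178 / 135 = -4512.43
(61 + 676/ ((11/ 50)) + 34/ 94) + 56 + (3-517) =1383538/ 517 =2676.09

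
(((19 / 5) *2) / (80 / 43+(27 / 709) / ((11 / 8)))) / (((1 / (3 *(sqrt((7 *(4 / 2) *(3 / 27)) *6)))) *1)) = 36.89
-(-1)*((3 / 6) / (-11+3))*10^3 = -125 / 2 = -62.50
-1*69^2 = -4761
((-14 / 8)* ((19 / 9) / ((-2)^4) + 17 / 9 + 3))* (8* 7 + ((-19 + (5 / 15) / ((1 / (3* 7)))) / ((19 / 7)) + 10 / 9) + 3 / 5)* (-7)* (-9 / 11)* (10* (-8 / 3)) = 538053467 / 7524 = 71511.63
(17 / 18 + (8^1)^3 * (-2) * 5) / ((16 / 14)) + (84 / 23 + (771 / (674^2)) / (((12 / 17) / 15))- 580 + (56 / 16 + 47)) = -941288920147 / 188070264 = -5004.99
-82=-82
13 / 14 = 0.93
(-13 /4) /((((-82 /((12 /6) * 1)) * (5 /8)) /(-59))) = -1534 /205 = -7.48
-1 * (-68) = 68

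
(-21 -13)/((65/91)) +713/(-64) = -18797/320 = -58.74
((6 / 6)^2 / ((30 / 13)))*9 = 39 / 10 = 3.90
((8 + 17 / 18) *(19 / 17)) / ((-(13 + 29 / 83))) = -253897 / 339048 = -0.75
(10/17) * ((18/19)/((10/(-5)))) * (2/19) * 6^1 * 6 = -6480/6137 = -1.06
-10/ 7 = -1.43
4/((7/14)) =8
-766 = -766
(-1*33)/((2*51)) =-11/34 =-0.32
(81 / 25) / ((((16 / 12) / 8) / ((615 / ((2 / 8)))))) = 239112 / 5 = 47822.40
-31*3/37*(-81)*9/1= 1832.35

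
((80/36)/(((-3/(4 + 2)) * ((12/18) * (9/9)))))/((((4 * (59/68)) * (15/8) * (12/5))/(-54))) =1360/59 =23.05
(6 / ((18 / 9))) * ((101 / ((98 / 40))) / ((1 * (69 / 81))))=145.18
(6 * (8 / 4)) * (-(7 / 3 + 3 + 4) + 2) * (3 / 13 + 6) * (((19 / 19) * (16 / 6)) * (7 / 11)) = -12096 / 13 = -930.46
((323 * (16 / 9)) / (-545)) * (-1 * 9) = 5168 / 545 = 9.48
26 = 26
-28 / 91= -4 / 13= -0.31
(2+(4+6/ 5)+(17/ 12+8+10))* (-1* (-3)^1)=1597/ 20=79.85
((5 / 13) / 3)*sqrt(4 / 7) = 10*sqrt(7) / 273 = 0.10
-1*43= -43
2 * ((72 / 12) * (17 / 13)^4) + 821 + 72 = 26507225 / 28561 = 928.09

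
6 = 6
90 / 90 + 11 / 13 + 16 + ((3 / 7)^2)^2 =558085 / 31213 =17.88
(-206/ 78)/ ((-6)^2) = -103/ 1404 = -0.07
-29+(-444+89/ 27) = -12682/ 27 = -469.70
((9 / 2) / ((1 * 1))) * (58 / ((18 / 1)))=29 / 2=14.50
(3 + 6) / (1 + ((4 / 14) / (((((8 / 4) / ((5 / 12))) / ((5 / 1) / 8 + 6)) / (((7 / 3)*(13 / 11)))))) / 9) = 256608 / 31957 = 8.03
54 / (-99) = -6 / 11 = -0.55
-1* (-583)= 583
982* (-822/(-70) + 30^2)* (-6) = -188019612/35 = -5371988.91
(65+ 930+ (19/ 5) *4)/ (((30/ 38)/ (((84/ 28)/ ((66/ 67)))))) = 6429923/ 1650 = 3896.92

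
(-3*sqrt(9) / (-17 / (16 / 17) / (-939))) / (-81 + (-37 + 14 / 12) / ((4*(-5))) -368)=3245184 / 3101837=1.05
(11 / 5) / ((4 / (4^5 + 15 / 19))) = 214181 / 380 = 563.63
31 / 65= 0.48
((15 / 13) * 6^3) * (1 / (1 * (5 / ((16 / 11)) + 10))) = 10368 / 559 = 18.55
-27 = -27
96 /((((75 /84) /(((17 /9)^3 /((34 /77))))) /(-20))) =-32820.89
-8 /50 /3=-4 /75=-0.05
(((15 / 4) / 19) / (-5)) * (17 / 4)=-51 / 304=-0.17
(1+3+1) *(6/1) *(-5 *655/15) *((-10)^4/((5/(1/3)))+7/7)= -13119650/3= -4373216.67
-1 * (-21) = 21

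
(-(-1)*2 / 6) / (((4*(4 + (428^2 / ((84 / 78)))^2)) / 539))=26411 / 17013083575344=0.00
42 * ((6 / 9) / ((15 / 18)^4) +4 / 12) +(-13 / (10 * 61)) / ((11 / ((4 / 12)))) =181321363 / 2516250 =72.06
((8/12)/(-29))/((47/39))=-26/1363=-0.02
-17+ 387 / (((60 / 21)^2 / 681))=12907003 / 400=32267.51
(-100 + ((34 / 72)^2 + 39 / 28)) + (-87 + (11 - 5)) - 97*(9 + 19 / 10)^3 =-142654021567 / 1134000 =-125797.20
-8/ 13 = -0.62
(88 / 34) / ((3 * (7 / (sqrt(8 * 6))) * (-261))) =-176 * sqrt(3) / 93177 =-0.00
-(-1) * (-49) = -49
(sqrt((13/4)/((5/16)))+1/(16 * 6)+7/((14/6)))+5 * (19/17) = 2 * sqrt(65)/5+14033/1632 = 11.82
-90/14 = -45/7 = -6.43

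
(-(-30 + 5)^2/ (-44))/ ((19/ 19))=625/ 44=14.20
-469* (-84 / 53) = 39396 / 53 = 743.32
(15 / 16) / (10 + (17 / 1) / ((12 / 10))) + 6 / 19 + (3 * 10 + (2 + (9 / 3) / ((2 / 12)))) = 221963 / 4408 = 50.35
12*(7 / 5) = 84 / 5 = 16.80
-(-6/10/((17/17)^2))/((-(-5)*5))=3/125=0.02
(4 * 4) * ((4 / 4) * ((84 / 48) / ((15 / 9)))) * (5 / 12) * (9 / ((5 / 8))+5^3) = 4879 / 5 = 975.80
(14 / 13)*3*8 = 336 / 13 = 25.85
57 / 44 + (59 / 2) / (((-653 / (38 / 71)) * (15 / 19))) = 38703209 / 30599580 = 1.26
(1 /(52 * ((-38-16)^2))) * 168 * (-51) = -119 /2106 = -0.06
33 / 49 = 0.67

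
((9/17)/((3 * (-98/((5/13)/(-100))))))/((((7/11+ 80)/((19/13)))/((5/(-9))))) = -209/2996860776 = -0.00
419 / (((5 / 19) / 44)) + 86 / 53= 18565482 / 265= 70058.42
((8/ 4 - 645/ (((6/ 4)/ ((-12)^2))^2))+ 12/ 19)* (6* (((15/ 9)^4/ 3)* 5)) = -458666463.61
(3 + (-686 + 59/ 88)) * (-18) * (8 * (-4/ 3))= -1441080/ 11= -131007.27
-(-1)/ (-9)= -1/ 9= -0.11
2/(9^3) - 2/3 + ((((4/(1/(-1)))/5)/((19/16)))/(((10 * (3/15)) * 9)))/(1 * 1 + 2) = -46844/69255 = -0.68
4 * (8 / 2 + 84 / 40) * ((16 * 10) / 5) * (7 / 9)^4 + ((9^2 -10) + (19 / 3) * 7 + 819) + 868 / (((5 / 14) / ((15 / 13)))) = 1716255097 / 426465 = 4024.38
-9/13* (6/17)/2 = -27/221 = -0.12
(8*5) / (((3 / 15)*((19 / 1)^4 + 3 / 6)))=400 / 260643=0.00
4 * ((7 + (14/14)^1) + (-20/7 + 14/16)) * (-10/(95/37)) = -12469/133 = -93.75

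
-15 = -15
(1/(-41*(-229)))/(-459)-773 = -3331282924/4309551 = -773.00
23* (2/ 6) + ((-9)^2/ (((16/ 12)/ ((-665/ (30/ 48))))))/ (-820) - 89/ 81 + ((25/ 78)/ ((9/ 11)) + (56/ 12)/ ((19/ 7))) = 358899214/ 4101435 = 87.51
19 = 19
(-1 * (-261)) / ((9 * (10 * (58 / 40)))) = 2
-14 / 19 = -0.74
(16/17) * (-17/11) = -16/11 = -1.45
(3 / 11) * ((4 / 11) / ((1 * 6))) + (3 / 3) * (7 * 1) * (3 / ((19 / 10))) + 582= 1363466 / 2299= 593.07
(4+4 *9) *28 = 1120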